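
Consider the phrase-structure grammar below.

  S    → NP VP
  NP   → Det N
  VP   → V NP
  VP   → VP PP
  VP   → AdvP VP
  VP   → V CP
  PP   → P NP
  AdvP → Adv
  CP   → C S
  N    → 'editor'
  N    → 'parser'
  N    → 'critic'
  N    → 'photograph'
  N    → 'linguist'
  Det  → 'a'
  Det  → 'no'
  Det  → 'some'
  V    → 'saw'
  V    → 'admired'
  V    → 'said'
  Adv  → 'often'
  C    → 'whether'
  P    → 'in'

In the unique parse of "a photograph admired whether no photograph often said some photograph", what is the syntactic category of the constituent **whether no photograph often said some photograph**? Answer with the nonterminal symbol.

[S [NP [Det a] [N photograph]] [VP [V admired] [CP [C whether] [S [NP [Det no] [N photograph]] [VP [AdvP [Adv often]] [VP [V said] [NP [Det some] [N photograph]]]]]]]]
The span 'whether no photograph often said some photograph' is the CP node built by CP → C S.

CP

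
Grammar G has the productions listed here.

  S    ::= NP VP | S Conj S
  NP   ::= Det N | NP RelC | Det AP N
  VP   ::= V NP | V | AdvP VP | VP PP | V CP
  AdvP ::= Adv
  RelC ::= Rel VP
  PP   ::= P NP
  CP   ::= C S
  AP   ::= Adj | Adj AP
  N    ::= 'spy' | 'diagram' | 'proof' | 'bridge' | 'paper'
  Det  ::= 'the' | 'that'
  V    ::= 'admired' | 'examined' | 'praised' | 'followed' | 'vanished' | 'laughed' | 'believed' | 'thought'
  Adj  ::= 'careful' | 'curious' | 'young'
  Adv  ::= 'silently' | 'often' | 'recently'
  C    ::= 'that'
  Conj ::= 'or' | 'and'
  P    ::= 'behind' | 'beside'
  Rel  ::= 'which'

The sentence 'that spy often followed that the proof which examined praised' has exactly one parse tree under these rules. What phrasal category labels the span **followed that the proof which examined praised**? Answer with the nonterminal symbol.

[S [NP [Det that] [N spy]] [VP [AdvP [Adv often]] [VP [V followed] [CP [C that] [S [NP [NP [Det the] [N proof]] [RelC [Rel which] [VP [V examined]]]] [VP [V praised]]]]]]]
The span 'followed that the proof which examined praised' is the VP node built by VP → V CP.

VP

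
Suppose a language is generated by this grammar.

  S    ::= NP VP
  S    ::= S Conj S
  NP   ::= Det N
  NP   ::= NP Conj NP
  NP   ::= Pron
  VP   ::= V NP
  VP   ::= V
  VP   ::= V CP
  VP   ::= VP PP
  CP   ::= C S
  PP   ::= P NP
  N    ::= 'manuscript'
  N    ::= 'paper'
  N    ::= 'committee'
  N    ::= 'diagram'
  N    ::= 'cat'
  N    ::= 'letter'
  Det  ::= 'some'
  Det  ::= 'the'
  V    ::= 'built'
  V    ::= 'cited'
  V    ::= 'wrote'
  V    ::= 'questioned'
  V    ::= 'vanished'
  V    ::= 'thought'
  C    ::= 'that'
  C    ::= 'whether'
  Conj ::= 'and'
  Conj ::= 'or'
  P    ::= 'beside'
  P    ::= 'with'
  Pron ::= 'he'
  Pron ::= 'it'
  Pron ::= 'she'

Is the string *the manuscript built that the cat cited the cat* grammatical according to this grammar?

Grammatical

S
  NP
    Det: the
    N: manuscript
  VP
    V: built
    CP
      C: that
      S
        NP
          Det: the
          N: cat
        VP
          V: cited
          NP
            Det: the
            N: cat
The bracketing above is licensed at every node by one of the given productions, with S at the root.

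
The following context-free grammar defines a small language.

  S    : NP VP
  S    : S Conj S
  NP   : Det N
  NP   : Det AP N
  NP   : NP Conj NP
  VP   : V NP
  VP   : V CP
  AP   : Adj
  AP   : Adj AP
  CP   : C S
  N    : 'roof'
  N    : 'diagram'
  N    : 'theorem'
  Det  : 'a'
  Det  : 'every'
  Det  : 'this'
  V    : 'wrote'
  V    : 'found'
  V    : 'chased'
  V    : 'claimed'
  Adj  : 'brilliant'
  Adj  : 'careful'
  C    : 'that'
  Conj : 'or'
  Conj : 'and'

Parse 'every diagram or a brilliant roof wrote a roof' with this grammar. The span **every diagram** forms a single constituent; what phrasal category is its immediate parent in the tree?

NP

[S [NP [NP [Det every] [N diagram]] [Conj or] [NP [Det a] [AP [Adj brilliant]] [N roof]]] [VP [V wrote] [NP [Det a] [N roof]]]]
The span 'every diagram' is the NP node built by NP → Det N.
Its mother is the NP built by NP → NP Conj NP.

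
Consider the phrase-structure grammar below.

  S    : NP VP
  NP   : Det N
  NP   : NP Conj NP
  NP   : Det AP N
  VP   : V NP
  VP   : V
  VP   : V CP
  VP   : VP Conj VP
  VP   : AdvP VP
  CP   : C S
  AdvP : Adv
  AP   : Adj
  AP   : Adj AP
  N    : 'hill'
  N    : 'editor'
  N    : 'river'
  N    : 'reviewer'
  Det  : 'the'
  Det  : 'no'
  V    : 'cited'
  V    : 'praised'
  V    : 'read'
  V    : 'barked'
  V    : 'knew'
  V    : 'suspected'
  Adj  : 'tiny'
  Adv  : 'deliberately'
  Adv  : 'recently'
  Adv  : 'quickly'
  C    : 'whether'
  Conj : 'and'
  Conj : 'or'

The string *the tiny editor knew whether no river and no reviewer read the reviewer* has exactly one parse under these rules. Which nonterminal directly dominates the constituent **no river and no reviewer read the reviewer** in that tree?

[S [NP [Det the] [AP [Adj tiny]] [N editor]] [VP [V knew] [CP [C whether] [S [NP [NP [Det no] [N river]] [Conj and] [NP [Det no] [N reviewer]]] [VP [V read] [NP [Det the] [N reviewer]]]]]]]
The span 'no river and no reviewer read the reviewer' is the S node built by S → NP VP.
Its mother is the CP built by CP → C S.

CP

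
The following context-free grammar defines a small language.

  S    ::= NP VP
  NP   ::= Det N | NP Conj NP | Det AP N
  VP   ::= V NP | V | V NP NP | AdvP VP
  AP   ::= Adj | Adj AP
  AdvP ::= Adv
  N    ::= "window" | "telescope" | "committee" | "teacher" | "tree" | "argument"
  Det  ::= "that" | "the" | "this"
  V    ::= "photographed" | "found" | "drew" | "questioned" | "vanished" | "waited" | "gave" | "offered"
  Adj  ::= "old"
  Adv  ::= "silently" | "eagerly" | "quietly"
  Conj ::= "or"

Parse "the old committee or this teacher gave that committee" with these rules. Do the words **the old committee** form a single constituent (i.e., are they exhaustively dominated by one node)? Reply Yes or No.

[S [NP [NP [Det the] [AP [Adj old]] [N committee]] [Conj or] [NP [Det this] [N teacher]]] [VP [V gave] [NP [Det that] [N committee]]]]
The words 'the old committee' are exhaustively dominated by a single NP node (built by NP → Det AP N), so they form a constituent.

Yes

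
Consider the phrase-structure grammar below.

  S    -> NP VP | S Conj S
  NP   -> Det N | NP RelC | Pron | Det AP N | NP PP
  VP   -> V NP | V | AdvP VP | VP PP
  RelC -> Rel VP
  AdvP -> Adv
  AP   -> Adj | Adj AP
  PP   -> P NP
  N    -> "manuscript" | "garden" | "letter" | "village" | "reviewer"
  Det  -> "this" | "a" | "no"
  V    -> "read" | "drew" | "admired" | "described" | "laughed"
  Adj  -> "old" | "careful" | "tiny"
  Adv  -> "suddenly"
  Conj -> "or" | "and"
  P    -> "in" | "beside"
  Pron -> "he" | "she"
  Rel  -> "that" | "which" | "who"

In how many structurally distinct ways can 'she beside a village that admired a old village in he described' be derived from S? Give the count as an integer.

7

Two of the 7 distinct bracketings:
[S [NP [NP [NP [Pron she]] [PP [P beside] [NP [Det a] [N village]]]] [RelC [Rel that] [VP [V admired] [NP [NP [Det a] [AP [Adj old]] [N village]] [PP [P in] [NP [Pron he]]]]]]] [VP [V described]]]
[S [NP [NP [NP [Pron she]] [PP [P beside] [NP [Det a] [N village]]]] [RelC [Rel that] [VP [VP [V admired] [NP [Det a] [AP [Adj old]] [N village]]] [PP [P in] [NP [Pron he]]]]]] [VP [V described]]]
The difference turns on whether VP → VP PP is used at the relevant span, versus an alternative expansion of VP.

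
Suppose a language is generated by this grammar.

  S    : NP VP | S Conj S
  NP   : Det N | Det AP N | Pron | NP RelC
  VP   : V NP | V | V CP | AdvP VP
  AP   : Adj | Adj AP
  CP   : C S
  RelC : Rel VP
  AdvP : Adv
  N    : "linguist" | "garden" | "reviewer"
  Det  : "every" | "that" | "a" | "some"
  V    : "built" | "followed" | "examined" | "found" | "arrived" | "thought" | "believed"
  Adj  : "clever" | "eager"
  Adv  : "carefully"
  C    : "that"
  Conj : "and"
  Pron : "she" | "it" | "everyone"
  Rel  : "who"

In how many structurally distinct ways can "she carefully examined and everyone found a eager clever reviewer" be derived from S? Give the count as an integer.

1

[S [S [NP [Pron she]] [VP [AdvP [Adv carefully]] [VP [V examined]]]] [Conj and] [S [NP [Pron everyone]] [VP [V found] [NP [Det a] [AP [Adj eager] [AP [Adj clever]]] [N reviewer]]]]]
No rule offers an alternative attachment or grouping for any span, so this is the only derivation.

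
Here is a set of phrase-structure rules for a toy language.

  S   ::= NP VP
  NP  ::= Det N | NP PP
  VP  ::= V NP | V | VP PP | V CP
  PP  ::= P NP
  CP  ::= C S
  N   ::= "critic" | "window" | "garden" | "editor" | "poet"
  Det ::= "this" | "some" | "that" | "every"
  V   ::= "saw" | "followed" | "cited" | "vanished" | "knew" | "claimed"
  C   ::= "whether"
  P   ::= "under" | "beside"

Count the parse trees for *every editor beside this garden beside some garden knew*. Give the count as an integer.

2

The two bracketings:
[S [NP [NP [Det every] [N editor]] [PP [P beside] [NP [NP [Det this] [N garden]] [PP [P beside] [NP [Det some] [N garden]]]]]] [VP [V knew]]]
[S [NP [NP [NP [Det every] [N editor]] [PP [P beside] [NP [Det this] [N garden]]]] [PP [P beside] [NP [Det some] [N garden]]]] [VP [V knew]]]
The trees differ in how a recursive rule is bracketed over the same span.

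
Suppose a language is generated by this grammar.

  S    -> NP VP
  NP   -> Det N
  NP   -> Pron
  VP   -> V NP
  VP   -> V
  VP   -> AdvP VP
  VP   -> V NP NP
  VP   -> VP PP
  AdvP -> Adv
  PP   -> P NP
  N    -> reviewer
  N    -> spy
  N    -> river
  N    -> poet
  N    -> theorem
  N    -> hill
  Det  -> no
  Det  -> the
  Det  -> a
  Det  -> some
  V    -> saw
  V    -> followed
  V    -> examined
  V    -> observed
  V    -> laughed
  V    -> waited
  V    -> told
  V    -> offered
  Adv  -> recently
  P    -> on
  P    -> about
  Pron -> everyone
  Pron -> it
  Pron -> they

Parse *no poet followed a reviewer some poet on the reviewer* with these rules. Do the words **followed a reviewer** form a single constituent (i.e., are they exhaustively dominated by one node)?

No

[S [NP [Det no] [N poet]] [VP [VP [V followed] [NP [Det a] [N reviewer]] [NP [Det some] [N poet]]] [PP [P on] [NP [Det the] [N reviewer]]]]]
The smallest constituent containing 'followed a reviewer' is the VP spanning 'followed a reviewer some poet'; no single node in the tree dominates exactly the given words.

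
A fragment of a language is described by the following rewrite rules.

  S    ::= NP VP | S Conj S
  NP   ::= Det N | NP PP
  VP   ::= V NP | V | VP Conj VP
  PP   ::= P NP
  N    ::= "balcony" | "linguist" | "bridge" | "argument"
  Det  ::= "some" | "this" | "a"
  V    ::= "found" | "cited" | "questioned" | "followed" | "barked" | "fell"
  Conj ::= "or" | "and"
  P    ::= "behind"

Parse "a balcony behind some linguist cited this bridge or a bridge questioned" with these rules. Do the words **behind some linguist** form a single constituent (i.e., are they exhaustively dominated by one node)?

Yes

[S [S [NP [NP [Det a] [N balcony]] [PP [P behind] [NP [Det some] [N linguist]]]] [VP [V cited] [NP [Det this] [N bridge]]]] [Conj or] [S [NP [Det a] [N bridge]] [VP [V questioned]]]]
The words 'behind some linguist' are exhaustively dominated by a single PP node (built by PP → P NP), so they form a constituent.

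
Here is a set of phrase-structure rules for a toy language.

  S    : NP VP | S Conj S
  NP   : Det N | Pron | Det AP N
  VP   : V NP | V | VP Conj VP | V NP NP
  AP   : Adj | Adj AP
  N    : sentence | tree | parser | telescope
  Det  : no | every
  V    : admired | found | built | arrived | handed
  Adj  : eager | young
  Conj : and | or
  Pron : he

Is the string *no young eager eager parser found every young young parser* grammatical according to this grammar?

[S [NP [Det no] [AP [Adj young] [AP [Adj eager] [AP [Adj eager]]]] [N parser]] [VP [V found] [NP [Det every] [AP [Adj young] [AP [Adj young]]] [N parser]]]]
Every word is introduced by a lexical rule and the phrasal rules combine the resulting categories into a single S.

Grammatical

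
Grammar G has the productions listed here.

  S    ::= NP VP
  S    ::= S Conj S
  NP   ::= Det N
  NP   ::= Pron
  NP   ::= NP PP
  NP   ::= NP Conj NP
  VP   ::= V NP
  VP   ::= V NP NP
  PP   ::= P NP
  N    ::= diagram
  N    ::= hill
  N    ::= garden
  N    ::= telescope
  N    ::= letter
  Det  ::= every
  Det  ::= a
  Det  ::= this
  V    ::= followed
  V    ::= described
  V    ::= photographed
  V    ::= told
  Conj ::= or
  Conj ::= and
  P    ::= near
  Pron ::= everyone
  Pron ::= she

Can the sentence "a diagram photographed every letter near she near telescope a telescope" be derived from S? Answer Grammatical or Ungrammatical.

A P word can never sit immediately before an N word in any string this grammar generates, so the substring 'near telescope' rules out a derivation.

Ungrammatical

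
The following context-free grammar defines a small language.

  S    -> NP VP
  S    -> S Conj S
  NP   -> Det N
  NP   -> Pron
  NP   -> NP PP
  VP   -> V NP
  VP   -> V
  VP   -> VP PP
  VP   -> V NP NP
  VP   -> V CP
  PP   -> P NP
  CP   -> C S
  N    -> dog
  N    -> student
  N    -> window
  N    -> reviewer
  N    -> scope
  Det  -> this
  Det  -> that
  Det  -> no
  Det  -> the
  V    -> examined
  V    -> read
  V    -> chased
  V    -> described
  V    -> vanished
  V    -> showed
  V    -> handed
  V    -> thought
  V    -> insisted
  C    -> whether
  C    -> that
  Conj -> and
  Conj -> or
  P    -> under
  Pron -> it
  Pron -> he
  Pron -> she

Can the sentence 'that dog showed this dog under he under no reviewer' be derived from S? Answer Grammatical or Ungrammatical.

[S [NP [Det that] [N dog]] [VP [V showed] [NP [NP [Det this] [N dog]] [PP [P under] [NP [NP [Pron he]] [PP [P under] [NP [Det no] [N reviewer]]]]]]]]
Every word is introduced by a lexical rule and the phrasal rules combine the resulting categories into a single S.

Grammatical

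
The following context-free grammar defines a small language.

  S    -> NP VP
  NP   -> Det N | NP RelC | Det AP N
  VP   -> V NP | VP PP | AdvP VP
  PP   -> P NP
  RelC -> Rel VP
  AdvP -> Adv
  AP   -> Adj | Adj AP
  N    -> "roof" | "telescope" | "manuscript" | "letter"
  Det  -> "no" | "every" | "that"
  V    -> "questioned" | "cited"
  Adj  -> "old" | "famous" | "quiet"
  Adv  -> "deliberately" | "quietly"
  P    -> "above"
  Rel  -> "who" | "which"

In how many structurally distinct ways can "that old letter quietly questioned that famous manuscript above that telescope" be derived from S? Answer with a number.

2

The two bracketings:
[S [NP [Det that] [AP [Adj old]] [N letter]] [VP [VP [AdvP [Adv quietly]] [VP [V questioned] [NP [Det that] [AP [Adj famous]] [N manuscript]]]] [PP [P above] [NP [Det that] [N telescope]]]]]
[S [NP [Det that] [AP [Adj old]] [N letter]] [VP [AdvP [Adv quietly]] [VP [VP [V questioned] [NP [Det that] [AP [Adj famous]] [N manuscript]]] [PP [P above] [NP [Det that] [N telescope]]]]]]
The trees differ in how a recursive rule is bracketed over the same span.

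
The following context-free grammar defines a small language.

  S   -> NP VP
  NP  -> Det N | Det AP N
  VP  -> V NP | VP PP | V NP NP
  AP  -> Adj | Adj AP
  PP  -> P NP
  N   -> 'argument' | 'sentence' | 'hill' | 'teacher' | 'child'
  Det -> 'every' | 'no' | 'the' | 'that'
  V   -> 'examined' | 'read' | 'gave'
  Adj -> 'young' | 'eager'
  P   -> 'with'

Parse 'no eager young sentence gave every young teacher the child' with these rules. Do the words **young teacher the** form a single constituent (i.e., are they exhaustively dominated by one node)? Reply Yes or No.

[S [NP [Det no] [AP [Adj eager] [AP [Adj young]]] [N sentence]] [VP [V gave] [NP [Det every] [AP [Adj young]] [N teacher]] [NP [Det the] [N child]]]]
The smallest constituent containing 'young teacher the' is the VP spanning 'gave every young teacher the child'; no single node in the tree dominates exactly the given words.

No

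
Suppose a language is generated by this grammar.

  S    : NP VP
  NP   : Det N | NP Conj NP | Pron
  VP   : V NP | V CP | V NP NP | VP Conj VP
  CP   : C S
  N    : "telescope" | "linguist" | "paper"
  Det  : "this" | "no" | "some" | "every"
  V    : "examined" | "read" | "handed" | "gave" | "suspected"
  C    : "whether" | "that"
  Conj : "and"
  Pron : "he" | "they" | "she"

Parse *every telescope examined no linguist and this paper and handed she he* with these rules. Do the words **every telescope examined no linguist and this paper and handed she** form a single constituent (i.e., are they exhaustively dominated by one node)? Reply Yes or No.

No

[S [NP [Det every] [N telescope]] [VP [VP [V examined] [NP [NP [Det no] [N linguist]] [Conj and] [NP [Det this] [N paper]]]] [Conj and] [VP [V handed] [NP [Pron she]] [NP [Pron he]]]]]
The smallest constituent containing 'every telescope examined no linguist and this paper and handed she' is the S spanning 'every telescope examined no linguist and this paper and handed she he'; no single node in the tree dominates exactly the given words.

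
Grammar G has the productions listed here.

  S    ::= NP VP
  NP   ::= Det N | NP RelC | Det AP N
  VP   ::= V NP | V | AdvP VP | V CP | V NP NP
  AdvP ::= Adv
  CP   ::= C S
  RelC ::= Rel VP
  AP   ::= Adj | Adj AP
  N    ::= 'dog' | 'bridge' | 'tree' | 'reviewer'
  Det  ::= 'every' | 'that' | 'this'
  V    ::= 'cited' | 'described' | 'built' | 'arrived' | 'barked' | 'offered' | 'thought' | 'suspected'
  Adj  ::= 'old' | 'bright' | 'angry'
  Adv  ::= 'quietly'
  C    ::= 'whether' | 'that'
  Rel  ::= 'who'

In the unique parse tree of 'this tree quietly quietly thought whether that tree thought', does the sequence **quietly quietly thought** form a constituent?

No

[S [NP [Det this] [N tree]] [VP [AdvP [Adv quietly]] [VP [AdvP [Adv quietly]] [VP [V thought] [CP [C whether] [S [NP [Det that] [N tree]] [VP [V thought]]]]]]]]
The smallest constituent containing 'quietly quietly thought' is the VP spanning 'quietly quietly thought whether that tree thought'; no single node in the tree dominates exactly the given words.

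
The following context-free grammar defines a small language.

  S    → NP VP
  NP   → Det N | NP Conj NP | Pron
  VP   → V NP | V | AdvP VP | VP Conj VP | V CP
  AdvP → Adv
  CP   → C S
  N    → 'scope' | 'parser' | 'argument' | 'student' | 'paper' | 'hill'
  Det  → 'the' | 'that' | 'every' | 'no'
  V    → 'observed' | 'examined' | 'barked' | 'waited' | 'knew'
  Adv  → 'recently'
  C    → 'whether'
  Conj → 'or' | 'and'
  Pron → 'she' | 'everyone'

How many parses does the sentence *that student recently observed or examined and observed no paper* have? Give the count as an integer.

5

Two of the 5 distinct bracketings:
[S [NP [Det that] [N student]] [VP [AdvP [Adv recently]] [VP [VP [V observed]] [Conj or] [VP [VP [V examined]] [Conj and] [VP [V observed] [NP [Det no] [N paper]]]]]]]
[S [NP [Det that] [N student]] [VP [AdvP [Adv recently]] [VP [VP [VP [V observed]] [Conj or] [VP [V examined]]] [Conj and] [VP [V observed] [NP [Det no] [N paper]]]]]]
The trees differ in how a recursive rule is bracketed over the same span.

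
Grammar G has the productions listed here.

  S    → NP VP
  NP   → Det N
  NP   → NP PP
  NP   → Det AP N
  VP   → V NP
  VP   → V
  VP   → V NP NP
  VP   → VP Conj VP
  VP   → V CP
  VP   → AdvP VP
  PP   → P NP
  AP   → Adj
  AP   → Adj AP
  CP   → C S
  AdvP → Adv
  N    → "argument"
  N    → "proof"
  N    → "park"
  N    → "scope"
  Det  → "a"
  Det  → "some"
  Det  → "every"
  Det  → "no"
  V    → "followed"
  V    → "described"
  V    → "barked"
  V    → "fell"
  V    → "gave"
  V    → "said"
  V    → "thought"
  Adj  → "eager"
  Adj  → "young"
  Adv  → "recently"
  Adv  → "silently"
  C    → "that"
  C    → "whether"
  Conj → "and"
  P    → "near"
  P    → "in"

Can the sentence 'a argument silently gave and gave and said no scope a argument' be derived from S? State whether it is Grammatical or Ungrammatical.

[S [NP [Det a] [N argument]] [VP [VP [AdvP [Adv silently]] [VP [V gave]]] [Conj and] [VP [VP [V gave]] [Conj and] [VP [V said] [NP [Det no] [N scope]] [NP [Det a] [N argument]]]]]]
Every word is introduced by a lexical rule and the phrasal rules combine the resulting categories into a single S.

Grammatical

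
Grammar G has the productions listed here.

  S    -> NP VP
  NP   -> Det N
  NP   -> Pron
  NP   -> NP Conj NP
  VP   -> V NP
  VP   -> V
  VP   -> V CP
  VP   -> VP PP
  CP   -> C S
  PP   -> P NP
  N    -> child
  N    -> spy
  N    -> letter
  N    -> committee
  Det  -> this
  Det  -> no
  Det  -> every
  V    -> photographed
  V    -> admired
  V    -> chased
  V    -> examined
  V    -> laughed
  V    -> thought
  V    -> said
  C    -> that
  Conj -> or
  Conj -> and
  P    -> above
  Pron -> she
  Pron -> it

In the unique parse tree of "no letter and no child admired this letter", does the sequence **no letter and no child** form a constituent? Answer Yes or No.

[S [NP [NP [Det no] [N letter]] [Conj and] [NP [Det no] [N child]]] [VP [V admired] [NP [Det this] [N letter]]]]
The words 'no letter and no child' are exhaustively dominated by a single NP node (built by NP → NP Conj NP), so they form a constituent.

Yes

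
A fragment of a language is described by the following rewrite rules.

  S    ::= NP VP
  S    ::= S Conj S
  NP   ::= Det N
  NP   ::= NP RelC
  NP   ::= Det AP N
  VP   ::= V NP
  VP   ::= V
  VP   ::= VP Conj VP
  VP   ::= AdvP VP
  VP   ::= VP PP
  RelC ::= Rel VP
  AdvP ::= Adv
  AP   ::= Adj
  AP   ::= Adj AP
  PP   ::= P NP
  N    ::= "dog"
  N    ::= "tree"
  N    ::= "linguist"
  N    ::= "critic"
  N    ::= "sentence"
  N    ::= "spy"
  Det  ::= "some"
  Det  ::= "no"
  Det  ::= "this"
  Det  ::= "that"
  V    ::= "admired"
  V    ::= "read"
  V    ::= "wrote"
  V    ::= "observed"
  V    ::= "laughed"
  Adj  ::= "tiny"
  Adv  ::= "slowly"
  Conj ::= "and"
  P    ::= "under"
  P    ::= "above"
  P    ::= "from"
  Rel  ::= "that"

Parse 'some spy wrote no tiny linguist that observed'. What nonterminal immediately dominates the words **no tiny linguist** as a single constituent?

[S [NP [Det some] [N spy]] [VP [V wrote] [NP [NP [Det no] [AP [Adj tiny]] [N linguist]] [RelC [Rel that] [VP [V observed]]]]]]
The span 'no tiny linguist' is the NP node built by NP → Det AP N.

NP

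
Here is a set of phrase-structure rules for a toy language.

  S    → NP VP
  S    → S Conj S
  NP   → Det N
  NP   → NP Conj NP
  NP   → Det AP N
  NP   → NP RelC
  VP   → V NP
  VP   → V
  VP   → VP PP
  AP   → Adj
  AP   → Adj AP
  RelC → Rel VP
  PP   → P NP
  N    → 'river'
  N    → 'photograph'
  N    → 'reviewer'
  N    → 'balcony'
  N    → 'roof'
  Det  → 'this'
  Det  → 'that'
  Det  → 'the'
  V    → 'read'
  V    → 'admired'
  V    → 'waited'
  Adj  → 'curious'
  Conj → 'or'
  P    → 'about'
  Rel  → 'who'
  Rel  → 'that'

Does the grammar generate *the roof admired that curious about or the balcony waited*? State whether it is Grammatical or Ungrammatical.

Ungrammatical

An Adj word can never sit immediately before a P word in any string this grammar generates, so the substring 'curious about' rules out a derivation.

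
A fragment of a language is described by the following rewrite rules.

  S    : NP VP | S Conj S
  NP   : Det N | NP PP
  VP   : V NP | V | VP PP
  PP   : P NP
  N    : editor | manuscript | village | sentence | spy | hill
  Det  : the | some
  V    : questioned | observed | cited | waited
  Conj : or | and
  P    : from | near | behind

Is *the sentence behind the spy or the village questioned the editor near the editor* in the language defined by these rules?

Ungrammatical

For S → NP VP, every NP-prefix leaves a non-VP remainder: after 'the sentence' the remainder is not a VP; after 'the sentence behind the spy' the remainder is not a VP. The alternative S rule S → S Conj S likewise has no satisfying split.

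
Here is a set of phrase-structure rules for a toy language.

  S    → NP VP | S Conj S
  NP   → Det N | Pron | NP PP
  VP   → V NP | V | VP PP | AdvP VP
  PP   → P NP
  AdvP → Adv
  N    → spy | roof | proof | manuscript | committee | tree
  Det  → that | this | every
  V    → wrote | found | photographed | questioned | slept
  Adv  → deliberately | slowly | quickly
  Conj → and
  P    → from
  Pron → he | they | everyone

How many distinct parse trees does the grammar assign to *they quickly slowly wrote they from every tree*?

Two of the 4 distinct bracketings:
[S [NP [Pron they]] [VP [VP [AdvP [Adv quickly]] [VP [AdvP [Adv slowly]] [VP [V wrote] [NP [Pron they]]]]] [PP [P from] [NP [Det every] [N tree]]]]]
[S [NP [Pron they]] [VP [AdvP [Adv quickly]] [VP [VP [AdvP [Adv slowly]] [VP [V wrote] [NP [Pron they]]]] [PP [P from] [NP [Det every] [N tree]]]]]]
The trees differ in how a recursive rule is bracketed over the same span.

4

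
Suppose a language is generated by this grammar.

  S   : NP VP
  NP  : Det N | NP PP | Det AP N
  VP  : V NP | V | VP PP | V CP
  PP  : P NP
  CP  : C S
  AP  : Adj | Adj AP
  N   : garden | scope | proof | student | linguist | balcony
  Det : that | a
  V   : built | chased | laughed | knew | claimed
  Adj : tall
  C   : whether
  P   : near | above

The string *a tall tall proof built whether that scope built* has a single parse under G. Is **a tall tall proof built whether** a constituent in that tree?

No

[S [NP [Det a] [AP [Adj tall] [AP [Adj tall]]] [N proof]] [VP [V built] [CP [C whether] [S [NP [Det that] [N scope]] [VP [V built]]]]]]
The smallest constituent containing 'a tall tall proof built whether' is the S spanning 'a tall tall proof built whether that scope built'; no single node in the tree dominates exactly the given words.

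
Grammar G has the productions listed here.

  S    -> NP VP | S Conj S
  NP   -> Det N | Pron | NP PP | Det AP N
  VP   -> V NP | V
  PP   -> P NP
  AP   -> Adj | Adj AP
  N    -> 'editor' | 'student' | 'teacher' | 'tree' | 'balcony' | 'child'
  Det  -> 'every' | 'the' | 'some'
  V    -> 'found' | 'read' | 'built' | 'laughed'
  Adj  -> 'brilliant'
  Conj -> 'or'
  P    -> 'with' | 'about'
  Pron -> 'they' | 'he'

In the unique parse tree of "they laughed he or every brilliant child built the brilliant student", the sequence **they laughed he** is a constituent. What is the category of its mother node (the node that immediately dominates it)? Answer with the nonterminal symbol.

[S [S [NP [Pron they]] [VP [V laughed] [NP [Pron he]]]] [Conj or] [S [NP [Det every] [AP [Adj brilliant]] [N child]] [VP [V built] [NP [Det the] [AP [Adj brilliant]] [N student]]]]]
The span 'they laughed he' is the S node built by S → NP VP.
Its mother is the S built by S → S Conj S.

S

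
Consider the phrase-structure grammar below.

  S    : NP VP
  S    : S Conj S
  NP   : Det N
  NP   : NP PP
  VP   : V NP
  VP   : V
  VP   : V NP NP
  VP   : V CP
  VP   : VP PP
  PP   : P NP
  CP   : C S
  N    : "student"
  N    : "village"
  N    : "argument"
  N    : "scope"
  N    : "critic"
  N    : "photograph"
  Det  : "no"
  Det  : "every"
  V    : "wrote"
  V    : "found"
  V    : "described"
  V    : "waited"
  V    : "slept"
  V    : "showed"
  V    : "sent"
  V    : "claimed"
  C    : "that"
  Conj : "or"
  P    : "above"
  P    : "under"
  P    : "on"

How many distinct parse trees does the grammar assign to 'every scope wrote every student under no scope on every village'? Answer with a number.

5

Two of the 5 distinct bracketings:
[S [NP [Det every] [N scope]] [VP [V wrote] [NP [NP [Det every] [N student]] [PP [P under] [NP [NP [Det no] [N scope]] [PP [P on] [NP [Det every] [N village]]]]]]]]
[S [NP [Det every] [N scope]] [VP [V wrote] [NP [NP [NP [Det every] [N student]] [PP [P under] [NP [Det no] [N scope]]]] [PP [P on] [NP [Det every] [N village]]]]]]
The trees differ in how a recursive rule is bracketed over the same span.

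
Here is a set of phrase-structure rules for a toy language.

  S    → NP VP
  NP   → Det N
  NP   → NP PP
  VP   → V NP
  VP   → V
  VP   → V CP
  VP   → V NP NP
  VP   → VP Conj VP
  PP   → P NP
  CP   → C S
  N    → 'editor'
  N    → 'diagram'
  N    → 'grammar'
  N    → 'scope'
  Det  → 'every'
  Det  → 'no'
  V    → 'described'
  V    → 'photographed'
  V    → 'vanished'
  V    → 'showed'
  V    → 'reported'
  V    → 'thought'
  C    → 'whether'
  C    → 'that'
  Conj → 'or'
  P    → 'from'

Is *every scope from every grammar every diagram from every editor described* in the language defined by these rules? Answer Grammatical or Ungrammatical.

For S → NP VP, every NP-prefix leaves a non-VP remainder: after 'every scope' the remainder is not a VP; after 'every scope from every grammar' the remainder is not a VP.

Ungrammatical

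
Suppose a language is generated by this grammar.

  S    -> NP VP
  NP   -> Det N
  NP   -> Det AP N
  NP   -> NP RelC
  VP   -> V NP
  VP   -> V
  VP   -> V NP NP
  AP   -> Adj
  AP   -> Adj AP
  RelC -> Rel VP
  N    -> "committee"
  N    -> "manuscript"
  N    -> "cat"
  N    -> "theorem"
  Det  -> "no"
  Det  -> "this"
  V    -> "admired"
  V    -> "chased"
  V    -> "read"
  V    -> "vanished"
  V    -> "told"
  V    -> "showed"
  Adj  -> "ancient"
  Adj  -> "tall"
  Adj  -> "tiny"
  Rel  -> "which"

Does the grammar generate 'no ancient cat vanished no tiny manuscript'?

S
  NP
    Det: no
    AP
      Adj: ancient
    N: cat
  VP
    V: vanished
    NP
      Det: no
      AP
        Adj: tiny
      N: manuscript
The bracketing above is licensed at every node by one of the given productions, with S at the root.

Grammatical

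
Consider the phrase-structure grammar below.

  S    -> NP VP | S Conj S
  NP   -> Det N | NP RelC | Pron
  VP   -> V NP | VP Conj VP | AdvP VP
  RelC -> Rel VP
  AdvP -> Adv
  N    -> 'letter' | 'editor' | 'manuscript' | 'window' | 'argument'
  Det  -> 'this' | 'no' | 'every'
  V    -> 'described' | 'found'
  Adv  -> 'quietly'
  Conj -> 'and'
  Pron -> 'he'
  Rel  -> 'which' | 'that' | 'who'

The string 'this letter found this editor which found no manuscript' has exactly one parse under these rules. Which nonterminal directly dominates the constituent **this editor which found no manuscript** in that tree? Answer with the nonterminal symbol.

VP

S
  NP
    Det: this
    N: letter
  VP
    V: found
    NP
      NP
        Det: this
        N: editor
      RelC
        Rel: which
        VP
          V: found
          NP
            Det: no
            N: manuscript
The span 'this editor which found no manuscript' is the NP node built by NP → NP RelC.
Its mother is the VP built by VP → V NP.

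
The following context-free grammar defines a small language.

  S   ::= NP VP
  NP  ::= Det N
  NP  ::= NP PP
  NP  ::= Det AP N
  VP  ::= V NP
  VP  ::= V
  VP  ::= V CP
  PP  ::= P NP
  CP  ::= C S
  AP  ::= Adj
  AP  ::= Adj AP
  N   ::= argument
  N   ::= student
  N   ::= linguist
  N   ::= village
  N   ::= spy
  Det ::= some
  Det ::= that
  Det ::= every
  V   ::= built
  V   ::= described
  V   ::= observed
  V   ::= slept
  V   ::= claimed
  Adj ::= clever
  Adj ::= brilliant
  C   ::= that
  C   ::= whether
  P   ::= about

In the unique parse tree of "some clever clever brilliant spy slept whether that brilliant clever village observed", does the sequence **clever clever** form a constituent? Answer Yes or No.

[S [NP [Det some] [AP [Adj clever] [AP [Adj clever] [AP [Adj brilliant]]]] [N spy]] [VP [V slept] [CP [C whether] [S [NP [Det that] [AP [Adj brilliant] [AP [Adj clever]]] [N village]] [VP [V observed]]]]]]
The smallest constituent containing 'clever clever' is the AP spanning 'clever clever brilliant'; no single node in the tree dominates exactly the given words.

No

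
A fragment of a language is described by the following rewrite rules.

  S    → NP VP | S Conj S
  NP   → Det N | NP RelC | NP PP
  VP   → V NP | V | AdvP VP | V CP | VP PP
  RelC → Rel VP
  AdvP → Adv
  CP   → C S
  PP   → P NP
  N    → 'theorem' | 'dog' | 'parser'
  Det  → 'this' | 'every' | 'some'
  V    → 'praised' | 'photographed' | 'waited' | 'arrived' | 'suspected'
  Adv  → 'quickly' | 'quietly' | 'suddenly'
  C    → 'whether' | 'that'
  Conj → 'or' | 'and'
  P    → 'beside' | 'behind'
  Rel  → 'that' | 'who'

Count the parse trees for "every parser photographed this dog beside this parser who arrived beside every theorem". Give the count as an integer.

10

Two of the 10 distinct bracketings:
[S [NP [Det every] [N parser]] [VP [V photographed] [NP [NP [NP [Det this] [N dog]] [PP [P beside] [NP [Det this] [N parser]]]] [RelC [Rel who] [VP [VP [V arrived]] [PP [P beside] [NP [Det every] [N theorem]]]]]]]]
[S [NP [Det every] [N parser]] [VP [V photographed] [NP [NP [Det this] [N dog]] [PP [P beside] [NP [NP [Det this] [N parser]] [RelC [Rel who] [VP [VP [V arrived]] [PP [P beside] [NP [Det every] [N theorem]]]]]]]]]]
The trees differ in how a recursive rule is bracketed over the same span.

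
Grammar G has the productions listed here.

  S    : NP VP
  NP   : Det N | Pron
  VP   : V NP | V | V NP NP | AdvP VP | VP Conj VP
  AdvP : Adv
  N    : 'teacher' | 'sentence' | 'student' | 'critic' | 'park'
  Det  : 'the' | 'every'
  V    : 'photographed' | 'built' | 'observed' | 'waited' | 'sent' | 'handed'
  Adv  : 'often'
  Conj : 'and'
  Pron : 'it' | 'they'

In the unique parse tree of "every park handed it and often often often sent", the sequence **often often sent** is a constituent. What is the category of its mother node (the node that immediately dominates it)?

VP

S
  NP
    Det: every
    N: park
  VP
    VP
      V: handed
      NP
        Pron: it
    Conj: and
    VP
      AdvP
        Adv: often
      VP
        AdvP
          Adv: often
        VP
          AdvP
            Adv: often
          VP
            V: sent
The span 'often often sent' is the VP node built by VP → AdvP VP.
Its mother is the VP built by VP → AdvP VP.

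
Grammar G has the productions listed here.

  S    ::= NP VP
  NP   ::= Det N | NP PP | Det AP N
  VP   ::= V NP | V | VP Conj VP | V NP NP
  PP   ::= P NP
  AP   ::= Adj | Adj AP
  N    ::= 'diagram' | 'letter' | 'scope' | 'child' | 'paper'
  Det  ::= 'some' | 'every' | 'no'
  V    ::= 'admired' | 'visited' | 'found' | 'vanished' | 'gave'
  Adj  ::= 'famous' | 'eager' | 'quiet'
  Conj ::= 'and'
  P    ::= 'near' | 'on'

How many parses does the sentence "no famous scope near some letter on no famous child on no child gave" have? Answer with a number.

Two of the 5 distinct bracketings:
[S [NP [NP [Det no] [AP [Adj famous]] [N scope]] [PP [P near] [NP [NP [Det some] [N letter]] [PP [P on] [NP [NP [Det no] [AP [Adj famous]] [N child]] [PP [P on] [NP [Det no] [N child]]]]]]]] [VP [V gave]]]
[S [NP [NP [Det no] [AP [Adj famous]] [N scope]] [PP [P near] [NP [NP [NP [Det some] [N letter]] [PP [P on] [NP [Det no] [AP [Adj famous]] [N child]]]] [PP [P on] [NP [Det no] [N child]]]]]] [VP [V gave]]]
The trees differ in how a recursive rule is bracketed over the same span.

5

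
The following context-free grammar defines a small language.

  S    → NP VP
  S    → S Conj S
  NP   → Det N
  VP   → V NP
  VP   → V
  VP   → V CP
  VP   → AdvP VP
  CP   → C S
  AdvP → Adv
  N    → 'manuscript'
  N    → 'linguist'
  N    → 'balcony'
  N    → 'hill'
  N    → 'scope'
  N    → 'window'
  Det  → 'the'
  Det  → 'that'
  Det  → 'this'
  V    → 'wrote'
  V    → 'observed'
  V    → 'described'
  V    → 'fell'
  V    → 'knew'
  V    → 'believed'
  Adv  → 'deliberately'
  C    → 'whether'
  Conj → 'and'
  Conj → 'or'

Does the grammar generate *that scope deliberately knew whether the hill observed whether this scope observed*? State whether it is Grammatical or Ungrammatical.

Grammatical

S
  NP
    Det: that
    N: scope
  VP
    AdvP
      Adv: deliberately
    VP
      V: knew
      CP
        C: whether
        S
          NP
            Det: the
            N: hill
          VP
            V: observed
            CP
              C: whether
              S
                NP
                  Det: this
                  N: scope
                VP
                  V: observed
The bracketing above is licensed at every node by one of the given productions, with S at the root.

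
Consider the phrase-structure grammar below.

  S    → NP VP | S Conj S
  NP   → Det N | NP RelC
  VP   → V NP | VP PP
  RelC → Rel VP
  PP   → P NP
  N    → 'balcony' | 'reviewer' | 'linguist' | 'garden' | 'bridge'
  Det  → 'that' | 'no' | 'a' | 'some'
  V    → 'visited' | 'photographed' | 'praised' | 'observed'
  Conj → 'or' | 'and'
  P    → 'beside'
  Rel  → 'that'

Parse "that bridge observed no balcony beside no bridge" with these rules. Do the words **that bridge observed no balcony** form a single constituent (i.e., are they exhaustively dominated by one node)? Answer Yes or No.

[S [NP [Det that] [N bridge]] [VP [VP [V observed] [NP [Det no] [N balcony]]] [PP [P beside] [NP [Det no] [N bridge]]]]]
The smallest constituent containing 'that bridge observed no balcony' is the S spanning 'that bridge observed no balcony beside no bridge'; no single node in the tree dominates exactly the given words.

No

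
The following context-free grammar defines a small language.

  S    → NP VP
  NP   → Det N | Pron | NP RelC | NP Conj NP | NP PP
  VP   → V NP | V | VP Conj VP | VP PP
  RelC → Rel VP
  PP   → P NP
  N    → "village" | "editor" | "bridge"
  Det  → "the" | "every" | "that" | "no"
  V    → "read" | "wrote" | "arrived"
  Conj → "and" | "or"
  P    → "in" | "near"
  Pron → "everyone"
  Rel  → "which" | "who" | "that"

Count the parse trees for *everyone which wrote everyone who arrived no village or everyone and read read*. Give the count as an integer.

Two of the 4 distinct bracketings:
[S [NP [NP [Pron everyone]] [RelC [Rel which] [VP [V wrote] [NP [NP [Pron everyone]] [RelC [Rel who] [VP [VP [V arrived] [NP [NP [Det no] [N village]] [Conj or] [NP [Pron everyone]]]] [Conj and] [VP [V read]]]]]]]] [VP [V read]]]
[S [NP [NP [Pron everyone]] [RelC [Rel which] [VP [VP [V wrote] [NP [NP [Pron everyone]] [RelC [Rel who] [VP [V arrived] [NP [NP [Det no] [N village]] [Conj or] [NP [Pron everyone]]]]]]] [Conj and] [VP [V read]]]]] [VP [V read]]]
The trees differ in how a recursive rule is bracketed over the same span.

4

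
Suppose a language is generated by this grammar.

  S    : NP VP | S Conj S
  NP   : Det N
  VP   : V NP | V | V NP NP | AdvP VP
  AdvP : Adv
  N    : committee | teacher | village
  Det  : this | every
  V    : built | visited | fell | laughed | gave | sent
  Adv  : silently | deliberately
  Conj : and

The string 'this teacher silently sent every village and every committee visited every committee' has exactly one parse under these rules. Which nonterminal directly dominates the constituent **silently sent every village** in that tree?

S
  S
    NP
      Det: this
      N: teacher
    VP
      AdvP
        Adv: silently
      VP
        V: sent
        NP
          Det: every
          N: village
  Conj: and
  S
    NP
      Det: every
      N: committee
    VP
      V: visited
      NP
        Det: every
        N: committee
The span 'silently sent every village' is the VP node built by VP → AdvP VP.
Its mother is the S built by S → NP VP.

S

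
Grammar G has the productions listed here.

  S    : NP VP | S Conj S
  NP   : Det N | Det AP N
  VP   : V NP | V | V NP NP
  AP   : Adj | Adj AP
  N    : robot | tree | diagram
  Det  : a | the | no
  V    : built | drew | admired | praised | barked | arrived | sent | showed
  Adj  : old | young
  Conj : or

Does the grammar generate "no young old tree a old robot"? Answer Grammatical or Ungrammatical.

For S → NP VP, the only prefix that parses as NP is 'no young old tree', but the remainder 'a old robot' is not a VP under these rules. The alternative S rule S → S Conj S likewise has no satisfying split.

Ungrammatical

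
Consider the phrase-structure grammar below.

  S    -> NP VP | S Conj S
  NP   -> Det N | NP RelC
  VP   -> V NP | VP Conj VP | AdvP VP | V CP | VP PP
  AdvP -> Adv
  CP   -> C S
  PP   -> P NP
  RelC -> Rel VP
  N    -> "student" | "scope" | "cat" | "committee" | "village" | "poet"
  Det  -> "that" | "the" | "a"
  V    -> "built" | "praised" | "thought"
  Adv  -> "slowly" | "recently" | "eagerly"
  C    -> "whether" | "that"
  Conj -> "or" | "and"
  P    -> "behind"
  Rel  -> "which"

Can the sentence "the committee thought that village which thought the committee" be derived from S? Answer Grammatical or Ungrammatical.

Grammatical

S
  NP
    Det: the
    N: committee
  VP
    V: thought
    NP
      NP
        Det: that
        N: village
      RelC
        Rel: which
        VP
          V: thought
          NP
            Det: the
            N: committee
The bracketing above is licensed at every node by one of the given productions, with S at the root.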